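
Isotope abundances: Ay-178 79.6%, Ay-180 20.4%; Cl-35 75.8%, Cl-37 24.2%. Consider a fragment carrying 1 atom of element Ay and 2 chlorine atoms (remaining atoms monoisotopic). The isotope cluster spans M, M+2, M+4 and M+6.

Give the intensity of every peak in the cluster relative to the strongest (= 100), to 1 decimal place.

Element Ay pattern (n=1): 0.7960 : 0.2040
Chlorine pattern (n=2): 0.574564 : 0.366872 : 0.058564
Convolve the two distributions (both contribute in 2-u steps):
  M: 0.7960×0.574564 = 0.457353
  M+2: 0.7960×0.366872 + 0.2040×0.574564 = 0.409241
  M+4: 0.7960×0.058564 + 0.2040×0.366872 = 0.121459
  M+6: 0.2040×0.058564 = 0.011947
Scale to base peak (0.457353) = 100: 100.0 : 89.5 : 26.6 : 2.6

100.0 : 89.5 : 26.6 : 2.6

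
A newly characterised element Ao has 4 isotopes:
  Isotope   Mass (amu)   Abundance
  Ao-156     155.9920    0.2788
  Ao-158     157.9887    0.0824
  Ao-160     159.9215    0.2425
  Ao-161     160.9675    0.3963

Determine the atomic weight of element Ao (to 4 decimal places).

159.0812 amu

Ar = Σ fᵢ·mᵢ = 0.2788 × 155.9920 + 0.0824 × 157.9887 + 0.2425 × 159.9215 + 0.3963 × 160.9675
= 43.49057 + 13.01827 + 38.78096 + 63.79142 = 159.08122 amu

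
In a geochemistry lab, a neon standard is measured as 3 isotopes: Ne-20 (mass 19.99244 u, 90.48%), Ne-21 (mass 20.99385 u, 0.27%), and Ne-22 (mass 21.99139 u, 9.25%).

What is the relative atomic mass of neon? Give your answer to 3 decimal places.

Average mass = Σ (abundance × isotope mass) = 0.9048 × 19.99244 + 0.0027 × 20.99385 + 0.0925 × 21.99139
= 18.089160 + 0.056683 + 2.034204 = 20.180047 u

20.180 u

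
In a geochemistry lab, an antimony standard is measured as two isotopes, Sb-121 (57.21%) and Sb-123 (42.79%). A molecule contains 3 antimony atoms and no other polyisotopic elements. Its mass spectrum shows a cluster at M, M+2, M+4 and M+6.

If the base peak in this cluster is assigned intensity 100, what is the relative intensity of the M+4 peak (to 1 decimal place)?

74.8

Binomial terms of (0.5721 + 0.4279)^3: M 0.1872, M+2 0.4202, M+4 0.3143, M+6 0.0783 → M+2 is the base peak.
P(M+2) = C(3,1) × 0.5721^2 × 0.4279^1 = 3 × 0.32729841 × 0.4279 = 0.420153 (base)
P(M+4) = C(3,2) × 0.5721^1 × 0.4279^2 = 3 × 0.5721 × 0.18309841 = 0.314252
Relative intensity = 0.314252 / 0.420153 × 100 = 74.8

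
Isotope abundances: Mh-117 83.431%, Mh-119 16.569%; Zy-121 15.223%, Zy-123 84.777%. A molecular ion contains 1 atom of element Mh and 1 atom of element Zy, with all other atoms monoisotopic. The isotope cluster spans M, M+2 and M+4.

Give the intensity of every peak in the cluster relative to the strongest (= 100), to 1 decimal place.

Element Mh pattern (n=1): 0.83431 : 0.16569
Element Zy pattern (n=1): 0.15223 : 0.84777
Convolve the two distributions (both contribute in 2-u steps):
  M: 0.83431×0.15223 = 0.127007
  M+2: 0.83431×0.84777 + 0.16569×0.15223 = 0.732526
  M+4: 0.16569×0.84777 = 0.140467
Scale to base peak (0.732526) = 100: 17.3 : 100.0 : 19.2

17.3 : 100.0 : 19.2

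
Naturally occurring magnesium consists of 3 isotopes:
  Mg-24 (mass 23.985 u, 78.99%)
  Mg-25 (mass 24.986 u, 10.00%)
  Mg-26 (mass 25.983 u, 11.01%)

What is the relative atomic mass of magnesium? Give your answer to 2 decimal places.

24.31 u

Weight each isotope mass by its fractional abundance: 0.7899 × 23.985 + 0.1000 × 24.986 + 0.1101 × 25.983
= 18.9458 + 2.4986 + 2.8607 = 24.3051 u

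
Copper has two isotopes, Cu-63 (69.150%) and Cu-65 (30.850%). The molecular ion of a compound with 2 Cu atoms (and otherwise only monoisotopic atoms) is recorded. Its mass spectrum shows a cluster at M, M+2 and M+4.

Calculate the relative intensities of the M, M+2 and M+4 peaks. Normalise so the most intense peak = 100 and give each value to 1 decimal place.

Expanding (0.69150 + 0.30850)^2:
P(M) = 0.69150^2 = 0.478172
P(M+2) = 2 × 0.69150^1 × 0.30850^1 = 0.426656
P(M+4) = 0.30850^2 = 0.095172
The M peak is largest (0.478172); scaling to 100 gives 100.0 : 89.2 : 19.9.

100.0 : 89.2 : 19.9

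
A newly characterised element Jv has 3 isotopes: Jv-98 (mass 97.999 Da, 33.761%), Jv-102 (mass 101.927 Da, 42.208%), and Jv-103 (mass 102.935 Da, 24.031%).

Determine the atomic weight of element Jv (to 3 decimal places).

Average mass = Σ (abundance × isotope mass) = 0.33761 × 97.999 + 0.42208 × 101.927 + 0.24031 × 102.935
= 33.0854 + 43.0213 + 24.7363 = 100.8430 Da

100.843 Da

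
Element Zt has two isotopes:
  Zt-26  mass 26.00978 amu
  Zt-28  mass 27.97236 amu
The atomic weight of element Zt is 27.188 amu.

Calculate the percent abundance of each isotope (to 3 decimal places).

Zt-26: 39.966%, Zt-28: 60.034%

Writing the weighted mean with unknown fraction x of Zt-26:
26.00978·x + 27.97236·(1 − x) = 27.188
(26.00978 − 27.97236)·x = 27.188 − 27.97236
x = -0.78436 / -1.96258 = 0.39966 → 39.966% Zt-26, 60.034% Zt-28.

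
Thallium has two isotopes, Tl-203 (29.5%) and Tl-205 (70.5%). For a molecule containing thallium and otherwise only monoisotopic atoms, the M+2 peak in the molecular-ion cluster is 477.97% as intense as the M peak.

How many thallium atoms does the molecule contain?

2

With n Tl atoms, P(M+2)/P(M) = C(n,1)·p^(n−1)q / p^n = n·q/p = n · 0.705/0.295.
n = 4.7797 × 0.295/0.705 = 2.00 ≈ 2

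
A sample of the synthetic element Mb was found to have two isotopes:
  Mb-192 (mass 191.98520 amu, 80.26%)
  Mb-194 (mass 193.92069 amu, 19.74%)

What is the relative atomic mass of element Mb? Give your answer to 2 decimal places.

192.37 amu

Ar = Σ fᵢ·mᵢ = 0.8026 × 191.98520 + 0.1974 × 193.92069
= 154.087322 + 38.279944 = 192.367266 amu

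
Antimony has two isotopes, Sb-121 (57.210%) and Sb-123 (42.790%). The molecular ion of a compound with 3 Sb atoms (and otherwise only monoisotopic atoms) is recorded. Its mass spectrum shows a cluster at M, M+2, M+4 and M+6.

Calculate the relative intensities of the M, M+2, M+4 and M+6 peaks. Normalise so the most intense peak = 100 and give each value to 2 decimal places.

Each Sb atom is independently Sb-121 (p = 0.57210) or Sb-123 (q = 0.42790); the cluster is the binomial expansion (p + q)^3.
P(M) = 0.57210^3 = 0.187247
P(M+2) = 3 × 0.57210^2 × 0.42790^1 = 0.420153
P(M+4) = 3 × 0.57210^1 × 0.42790^2 = 0.314252
P(M+6) = 0.42790^3 = 0.078348
The M+2 peak is largest (0.420153); scaling to 100 gives 44.57 : 100.00 : 74.79 : 18.65.

44.57 : 100.00 : 74.79 : 18.65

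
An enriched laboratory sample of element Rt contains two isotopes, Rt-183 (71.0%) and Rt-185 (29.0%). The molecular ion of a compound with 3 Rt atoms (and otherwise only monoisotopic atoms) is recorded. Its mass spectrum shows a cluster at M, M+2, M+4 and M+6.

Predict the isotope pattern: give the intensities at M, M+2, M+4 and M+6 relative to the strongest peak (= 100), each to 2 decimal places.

Each Rt atom is independently Rt-183 (p = 0.710) or Rt-185 (q = 0.290); the cluster is the binomial expansion (p + q)^3.
P(M) = 0.710^3 = 0.357911
P(M+2) = 3 × 0.710^2 × 0.290^1 = 0.438567
P(M+4) = 3 × 0.710^1 × 0.290^2 = 0.179133
P(M+6) = 0.290^3 = 0.024389
The M+2 peak is largest (0.438567); scaling to 100 gives 81.61 : 100.00 : 40.85 : 5.56.

81.61 : 100.00 : 40.85 : 5.56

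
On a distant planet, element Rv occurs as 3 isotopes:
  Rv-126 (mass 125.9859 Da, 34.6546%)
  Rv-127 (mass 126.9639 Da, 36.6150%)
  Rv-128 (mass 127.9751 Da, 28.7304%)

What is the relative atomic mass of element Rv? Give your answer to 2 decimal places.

Weight each isotope mass by its fractional abundance: 0.346546 × 125.9859 + 0.366150 × 126.9639 + 0.287304 × 127.9751
= 43.65991 + 46.48783 + 36.76776 = 126.91550 Da

126.92 Da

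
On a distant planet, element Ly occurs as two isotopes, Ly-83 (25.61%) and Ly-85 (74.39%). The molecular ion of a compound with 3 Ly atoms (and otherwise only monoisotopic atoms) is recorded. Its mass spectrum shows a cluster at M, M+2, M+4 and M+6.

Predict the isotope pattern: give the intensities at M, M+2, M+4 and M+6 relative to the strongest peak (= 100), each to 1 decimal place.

4.0 : 34.4 : 100.0 : 96.8

The 3 Ly atoms are independent, so intensities follow the terms of (0.2561 + 0.7439)^3.
P(M) = 0.2561^3 = 0.016797
P(M+2) = 3 × 0.2561^2 × 0.7439^1 = 0.146371
P(M+4) = 3 × 0.2561^1 × 0.7439^2 = 0.425167
P(M+6) = 0.7439^3 = 0.411665
The M+4 peak is largest (0.425167); scaling to 100 gives 4.0 : 34.4 : 100.0 : 96.8.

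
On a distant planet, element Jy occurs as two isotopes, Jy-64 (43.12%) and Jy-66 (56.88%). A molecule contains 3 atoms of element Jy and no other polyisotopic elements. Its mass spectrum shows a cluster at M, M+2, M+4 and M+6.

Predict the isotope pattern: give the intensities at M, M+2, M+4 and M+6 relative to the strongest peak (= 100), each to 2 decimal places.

19.16 : 75.81 : 100.00 : 43.97

Expanding (0.4312 + 0.5688)^3:
P(M) = 0.4312^3 = 0.080174
P(M+2) = 3 × 0.4312^2 × 0.5688^1 = 0.317277
P(M+4) = 3 × 0.4312^1 × 0.5688^2 = 0.418523
P(M+6) = 0.5688^3 = 0.184026
The M+4 peak is largest (0.418523); scaling to 100 gives 19.16 : 75.81 : 100.00 : 43.97.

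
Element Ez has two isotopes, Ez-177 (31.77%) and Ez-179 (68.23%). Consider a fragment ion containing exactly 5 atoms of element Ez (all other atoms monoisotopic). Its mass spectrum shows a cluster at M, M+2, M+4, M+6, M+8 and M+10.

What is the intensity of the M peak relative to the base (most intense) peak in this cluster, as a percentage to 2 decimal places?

(0.3177 + 0.6823)^5 gives M 0.0032, M+2 0.0348, M+4 0.1493, M+6 0.3206, M+8 0.3443, M+10 0.1479; the largest is M+8.
P(M+8) = C(5,4) × 0.3177^1 × 0.6823^4 = 5 × 0.3177 × 0.21672124 = 0.344262 (base)
P(M) = C(5,0) × 0.3177^5 × 0.6823^0 = 1 × 0.00323658 × 1.0000 = 0.003237
Relative intensity = 0.003237 / 0.344262 × 100 = 0.94

0.94%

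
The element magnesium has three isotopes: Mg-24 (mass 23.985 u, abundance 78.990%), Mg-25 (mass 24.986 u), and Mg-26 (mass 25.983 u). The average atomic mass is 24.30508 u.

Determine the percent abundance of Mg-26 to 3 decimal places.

11.010%

Let x and y be the fractions of Mg-25 and Mg-26. Then x + y = 1 − 0.78990 = 0.21010 and 24.986x + 25.983y = 24.30508 − 0.78990×23.985 = 5.3593285.
Substituting: 24.986x + 25.983(0.21010 − x) = 5.3593285
(24.986 − 25.983)x = -0.0996998  ⇒  x = 0.10000, y = 0.11010
Mg-25: 10.000%, Mg-26: 11.010%.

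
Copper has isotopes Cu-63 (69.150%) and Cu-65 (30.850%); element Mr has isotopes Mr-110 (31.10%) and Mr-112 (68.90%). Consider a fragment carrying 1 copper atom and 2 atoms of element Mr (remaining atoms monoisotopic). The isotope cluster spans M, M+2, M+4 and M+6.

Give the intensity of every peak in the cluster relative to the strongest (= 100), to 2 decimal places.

Copper pattern (n=1): 0.6915 : 0.3085
Element Mr pattern (n=2): 0.096721 : 0.428558 : 0.474721
Convolve the two distributions (both contribute in 2-u steps):
  M: 0.6915×0.096721 = 0.066883
  M+2: 0.6915×0.428558 + 0.3085×0.096721 = 0.326186
  M+4: 0.6915×0.474721 + 0.3085×0.428558 = 0.460480
  M+6: 0.3085×0.474721 = 0.146451
Scale to base peak (0.460480) = 100: 14.52 : 70.84 : 100.00 : 31.80

14.52 : 70.84 : 100.00 : 31.80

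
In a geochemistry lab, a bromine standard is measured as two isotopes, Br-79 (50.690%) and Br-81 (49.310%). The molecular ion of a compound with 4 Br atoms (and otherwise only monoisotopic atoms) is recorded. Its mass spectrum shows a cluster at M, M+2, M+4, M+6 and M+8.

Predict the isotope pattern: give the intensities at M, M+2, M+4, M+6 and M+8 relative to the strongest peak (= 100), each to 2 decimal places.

17.61 : 68.53 : 100.00 : 64.85 : 15.77

Each Br atom is independently Br-79 (p = 0.50690) or Br-81 (q = 0.49310); the cluster is the binomial expansion (p + q)^4.
P(M) = 0.50690^4 = 0.066022
P(M+2) = 4 × 0.50690^3 × 0.49310^1 = 0.256899
P(M+4) = 6 × 0.50690^2 × 0.49310^2 = 0.374857
P(M+6) = 4 × 0.50690^1 × 0.49310^3 = 0.243101
P(M+8) = 0.49310^4 = 0.059121
The M+4 peak is largest (0.374857); scaling to 100 gives 17.61 : 68.53 : 100.00 : 64.85 : 15.77.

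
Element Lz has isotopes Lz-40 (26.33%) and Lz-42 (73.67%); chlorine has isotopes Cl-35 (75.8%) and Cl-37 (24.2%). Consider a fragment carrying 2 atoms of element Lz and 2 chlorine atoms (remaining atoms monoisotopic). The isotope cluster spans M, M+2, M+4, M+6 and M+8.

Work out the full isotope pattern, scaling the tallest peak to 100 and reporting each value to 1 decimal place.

8.7 : 54.2 : 100.0 : 48.4 : 6.9

Element Lz pattern (n=2): 0.06932689 : 0.38794622 : 0.54272689
Chlorine pattern (n=2): 0.574564 : 0.366872 : 0.058564
Convolve the two distributions (both contribute in 2-u steps):
  M: 0.06932689×0.574564 = 0.039833
  M+2: 0.06932689×0.366872 + 0.38794622×0.574564 = 0.248334
  M+4: 0.06932689×0.058564 + 0.38794622×0.366872 + 0.54272689×0.574564 = 0.458218
  M+6: 0.38794622×0.058564 + 0.54272689×0.366872 = 0.221831
  M+8: 0.54272689×0.058564 = 0.031784
Scale to base peak (0.458218) = 100: 8.7 : 54.2 : 100.0 : 48.4 : 6.9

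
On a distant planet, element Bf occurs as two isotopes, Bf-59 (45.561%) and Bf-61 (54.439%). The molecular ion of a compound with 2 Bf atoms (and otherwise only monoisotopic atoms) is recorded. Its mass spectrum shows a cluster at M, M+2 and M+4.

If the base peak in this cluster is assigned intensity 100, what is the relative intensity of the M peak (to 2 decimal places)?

41.85

Binomial terms of (0.45561 + 0.54439)^2: M 0.2076, M+2 0.4961, M+4 0.2964 → M+2 is the base peak.
P(M+2) = C(2,1) × 0.45561^1 × 0.54439^1 = 2 × 0.45561 × 0.54439 = 0.496059 (base)
P(M) = C(2,0) × 0.45561^2 × 0.54439^0 = 1 × 0.20758047 × 1.0000 = 0.207580
Relative intensity = 0.207580 / 0.496059 × 100 = 41.85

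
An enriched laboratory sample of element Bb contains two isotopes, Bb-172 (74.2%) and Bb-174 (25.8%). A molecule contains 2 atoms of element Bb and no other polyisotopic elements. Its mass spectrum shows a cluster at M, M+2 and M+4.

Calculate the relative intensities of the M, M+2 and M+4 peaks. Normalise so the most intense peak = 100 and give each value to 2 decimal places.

Each Bb atom is independently Bb-172 (p = 0.742) or Bb-174 (q = 0.258); the cluster is the binomial expansion (p + q)^2.
P(M) = 0.742^2 = 0.550564
P(M+2) = 2 × 0.742^1 × 0.258^1 = 0.382872
P(M+4) = 0.258^2 = 0.066564
The M peak is largest (0.550564); scaling to 100 gives 100.00 : 69.54 : 12.09.

100.00 : 69.54 : 12.09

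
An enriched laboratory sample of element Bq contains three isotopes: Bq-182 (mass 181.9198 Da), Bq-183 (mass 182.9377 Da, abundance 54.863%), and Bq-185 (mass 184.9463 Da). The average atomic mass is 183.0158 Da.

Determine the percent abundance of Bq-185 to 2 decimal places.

The remaining 45.137% is split between Bq-182 (fraction x) and Bq-185 (fraction 0.45137 − x).
Substituting: 181.9198x + 184.9463(0.45137 − x) = 82.650689649
(181.9198 − 184.9463)x = -0.828521782  ⇒  x = 0.27376, y = 0.17761
Bq-182: 27.38%, Bq-185: 17.76%.

17.76%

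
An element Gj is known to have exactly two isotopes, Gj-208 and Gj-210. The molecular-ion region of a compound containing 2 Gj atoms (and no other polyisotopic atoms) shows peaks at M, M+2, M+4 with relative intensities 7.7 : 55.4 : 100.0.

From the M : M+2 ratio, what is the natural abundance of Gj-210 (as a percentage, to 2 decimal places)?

78.25%

Write p for the Gj-208 fraction. I(M+2)/I(M) = [C(2,1)·p^1·(1−p)] / p^2 = 2·(1−p)/p = 55.4/7.7 = 7.1948
(1−p)/p = 7.1948/2 = 3.5974  ⇒  p = 1/(1 + 3.5974) = 0.2175
Gj-208: 21.75%, Gj-210: 78.25%.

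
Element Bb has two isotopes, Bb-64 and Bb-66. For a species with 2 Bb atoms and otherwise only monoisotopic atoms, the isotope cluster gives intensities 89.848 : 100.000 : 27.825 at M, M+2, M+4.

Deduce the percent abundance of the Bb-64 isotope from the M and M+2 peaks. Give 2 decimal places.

If p is the fraction of Bb that is Bb-64, then I(M+2)/I(M) = [C(2,1)·p^1·(1−p)] / p^2 = 2·(1−p)/p = 100.000/89.848 = 1.1130
(1−p)/p = 1.1130/2 = 0.5565  ⇒  p = 1/(1 + 0.5565) = 0.6425
Bb-64: 64.25%, Bb-66: 35.75%.

64.25%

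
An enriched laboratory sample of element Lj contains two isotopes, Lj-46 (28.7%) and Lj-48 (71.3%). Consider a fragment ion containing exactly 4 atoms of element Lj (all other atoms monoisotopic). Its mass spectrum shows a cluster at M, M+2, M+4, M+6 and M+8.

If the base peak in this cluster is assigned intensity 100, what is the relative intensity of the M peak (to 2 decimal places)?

(0.287 + 0.713)^4 gives M 0.0068, M+2 0.0674, M+4 0.2512, M+6 0.4161, M+8 0.2584; the largest is M+6.
P(M+6) = C(4,3) × 0.287^1 × 0.713^3 = 4 × 0.2870 × 0.3624671 = 0.416112 (base)
P(M) = C(4,0) × 0.287^4 × 0.713^0 = 1 × 0.00678465 × 1.0000 = 0.006785
Relative intensity = 0.006785 / 0.416112 × 100 = 1.63

1.63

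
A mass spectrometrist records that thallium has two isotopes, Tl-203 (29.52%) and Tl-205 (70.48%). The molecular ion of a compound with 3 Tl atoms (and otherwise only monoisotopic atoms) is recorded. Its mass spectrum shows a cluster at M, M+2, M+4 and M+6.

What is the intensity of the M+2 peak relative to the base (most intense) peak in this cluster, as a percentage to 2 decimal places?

Term probabilities: M 0.0257, M+2 0.1843, M+4 0.4399, M+6 0.3501. Base peak = M+4.
P(M+4) = C(3,2) × 0.2952^1 × 0.7048^2 = 3 × 0.2952 × 0.49674304 = 0.439916 (base)
P(M+2) = C(3,1) × 0.2952^2 × 0.7048^1 = 3 × 0.08714304 × 0.7048 = 0.184255
Relative intensity = 0.184255 / 0.439916 × 100 = 41.88

41.88%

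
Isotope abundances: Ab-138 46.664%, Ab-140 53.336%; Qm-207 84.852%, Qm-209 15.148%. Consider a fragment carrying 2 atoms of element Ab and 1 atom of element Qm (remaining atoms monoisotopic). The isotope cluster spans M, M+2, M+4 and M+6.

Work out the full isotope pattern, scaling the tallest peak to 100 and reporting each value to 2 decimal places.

Element Ab pattern (n=2): 0.21775289 : 0.49777422 : 0.28447289
Element Qm pattern (n=1): 0.84852 : 0.15148
Convolve the two distributions (both contribute in 2-u steps):
  M: 0.21775289×0.84852 = 0.184768
  M+2: 0.21775289×0.15148 + 0.49777422×0.84852 = 0.455357
  M+4: 0.49777422×0.15148 + 0.28447289×0.84852 = 0.316784
  M+6: 0.28447289×0.15148 = 0.043092
Scale to base peak (0.455357) = 100: 40.58 : 100.00 : 69.57 : 9.46

40.58 : 100.00 : 69.57 : 9.46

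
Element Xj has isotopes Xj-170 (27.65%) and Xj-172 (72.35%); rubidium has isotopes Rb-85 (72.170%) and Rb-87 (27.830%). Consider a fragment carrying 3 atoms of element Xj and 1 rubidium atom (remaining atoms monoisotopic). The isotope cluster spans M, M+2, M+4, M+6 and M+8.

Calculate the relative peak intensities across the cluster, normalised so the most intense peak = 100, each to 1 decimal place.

3.9 : 31.9 : 91.2 : 100.0 : 26.7

Element Xj pattern (n=3): 0.02113905 : 0.16593961 : 0.43420364 : 0.3787177
Rubidium pattern (n=1): 0.7217 : 0.2783
Convolve the two distributions (both contribute in 2-u steps):
  M: 0.02113905×0.7217 = 0.015256
  M+2: 0.02113905×0.2783 + 0.16593961×0.7217 = 0.125642
  M+4: 0.16593961×0.2783 + 0.43420364×0.7217 = 0.359546
  M+6: 0.43420364×0.2783 + 0.3787177×0.7217 = 0.394159
  M+8: 0.3787177×0.2783 = 0.105397
Scale to base peak (0.394159) = 100: 3.9 : 31.9 : 91.2 : 100.0 : 26.7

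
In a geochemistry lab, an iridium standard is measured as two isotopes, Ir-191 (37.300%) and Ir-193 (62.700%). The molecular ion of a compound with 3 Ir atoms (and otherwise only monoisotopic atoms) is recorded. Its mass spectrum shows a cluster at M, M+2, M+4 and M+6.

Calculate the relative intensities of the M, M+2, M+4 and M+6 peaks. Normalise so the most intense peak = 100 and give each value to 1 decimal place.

Each Ir atom is independently Ir-191 (p = 0.37300) or Ir-193 (q = 0.62700); the cluster is the binomial expansion (p + q)^3.
P(M) = 0.37300^3 = 0.051895
P(M+2) = 3 × 0.37300^2 × 0.62700^1 = 0.261702
P(M+4) = 3 × 0.37300^1 × 0.62700^2 = 0.439911
P(M+6) = 0.62700^3 = 0.246492
The M+4 peak is largest (0.439911); scaling to 100 gives 11.8 : 59.5 : 100.0 : 56.0.

11.8 : 59.5 : 100.0 : 56.0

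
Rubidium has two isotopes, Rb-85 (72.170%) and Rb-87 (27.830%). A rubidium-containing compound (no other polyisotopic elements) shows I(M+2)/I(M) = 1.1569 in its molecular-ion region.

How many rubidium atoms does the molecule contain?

3

The M+2/M ratio from n Rb atoms is n · q/p = n · 0.27830/0.72170.
n = 1.1569 × 0.72170/0.27830 = 3.00 ≈ 3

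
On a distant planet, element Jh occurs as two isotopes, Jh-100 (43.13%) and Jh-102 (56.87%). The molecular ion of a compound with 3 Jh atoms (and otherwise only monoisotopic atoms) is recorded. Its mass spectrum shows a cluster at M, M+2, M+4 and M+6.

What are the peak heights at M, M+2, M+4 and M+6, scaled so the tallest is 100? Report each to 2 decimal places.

The 3 Jh atoms are independent, so intensities follow the terms of (0.4313 + 0.5687)^3.
P(M) = 0.4313^3 = 0.080230
P(M+2) = 3 × 0.4313^2 × 0.5687^1 = 0.317368
P(M+4) = 3 × 0.4313^1 × 0.5687^2 = 0.418473
P(M+6) = 0.5687^3 = 0.183929
The M+4 peak is largest (0.418473); scaling to 100 gives 19.17 : 75.84 : 100.00 : 43.95.

19.17 : 75.84 : 100.00 : 43.95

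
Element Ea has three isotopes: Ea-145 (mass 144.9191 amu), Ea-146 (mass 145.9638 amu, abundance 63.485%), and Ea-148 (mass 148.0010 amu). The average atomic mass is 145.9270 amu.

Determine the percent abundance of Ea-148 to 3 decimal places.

The remaining 36.515% is split between Ea-145 (fraction x) and Ea-148 (fraction 0.36515 − x).
Substituting: 144.9191x + 148.0010(0.36515 − x) = 53.26188157
(144.9191 − 148.0010)x = -0.78068358  ⇒  x = 0.25331, y = 0.11184
Ea-145: 25.331%, Ea-148: 11.184%.

11.184%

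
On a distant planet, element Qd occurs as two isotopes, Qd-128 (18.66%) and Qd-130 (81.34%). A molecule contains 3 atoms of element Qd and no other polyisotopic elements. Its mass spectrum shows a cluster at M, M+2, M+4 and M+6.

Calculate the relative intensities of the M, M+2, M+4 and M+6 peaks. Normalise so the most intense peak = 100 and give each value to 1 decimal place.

The 3 Qd atoms are independent, so intensities follow the terms of (0.1866 + 0.8134)^3.
P(M) = 0.1866^3 = 0.006497
P(M+2) = 3 × 0.1866^2 × 0.8134^1 = 0.084967
P(M+4) = 3 × 0.1866^1 × 0.8134^2 = 0.370375
P(M+6) = 0.8134^3 = 0.538161
The M+6 peak is largest (0.538161); scaling to 100 gives 1.2 : 15.8 : 68.8 : 100.0.

1.2 : 15.8 : 68.8 : 100.0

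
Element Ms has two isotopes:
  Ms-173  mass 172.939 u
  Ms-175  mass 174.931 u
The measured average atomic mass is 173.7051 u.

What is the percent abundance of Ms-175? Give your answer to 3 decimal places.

38.459%

Writing the weighted mean with unknown fraction x of Ms-173:
172.939·x + 174.931·(1 − x) = 173.7051
(172.939 − 174.931)·x = 173.7051 − 174.931
x = -1.2259 / -1.992 = 0.61541 → 61.541% Ms-173, 38.459% Ms-175.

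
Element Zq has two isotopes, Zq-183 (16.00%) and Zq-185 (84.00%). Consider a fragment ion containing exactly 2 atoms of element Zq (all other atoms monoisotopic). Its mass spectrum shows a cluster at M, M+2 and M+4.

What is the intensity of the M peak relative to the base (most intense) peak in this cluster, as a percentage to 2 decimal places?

Binomial terms of (0.1600 + 0.8400)^2: M 0.0256, M+2 0.2688, M+4 0.7056 → M+4 is the base peak.
P(M+4) = C(2,2) × 0.1600^0 × 0.8400^2 = 1 × 1.0000 × 0.7056 = 0.705600 (base)
P(M) = C(2,0) × 0.1600^2 × 0.8400^0 = 1 × 0.0256 × 1.0000 = 0.025600
Relative intensity = 0.025600 / 0.705600 × 100 = 3.63

3.63%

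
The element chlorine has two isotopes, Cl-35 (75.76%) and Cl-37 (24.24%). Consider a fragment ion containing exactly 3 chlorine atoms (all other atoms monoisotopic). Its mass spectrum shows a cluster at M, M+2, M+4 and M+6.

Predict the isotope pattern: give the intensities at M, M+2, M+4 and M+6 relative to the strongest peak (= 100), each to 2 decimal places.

Each Cl atom is independently Cl-35 (p = 0.7576) or Cl-37 (q = 0.2424); the cluster is the binomial expansion (p + q)^3.
P(M) = 0.7576^3 = 0.434830
P(M+2) = 3 × 0.7576^2 × 0.2424^1 = 0.417382
P(M+4) = 3 × 0.7576^1 × 0.2424^2 = 0.133545
P(M+6) = 0.2424^3 = 0.014243
The M peak is largest (0.434830); scaling to 100 gives 100.00 : 95.99 : 30.71 : 3.28.

100.00 : 95.99 : 30.71 : 3.28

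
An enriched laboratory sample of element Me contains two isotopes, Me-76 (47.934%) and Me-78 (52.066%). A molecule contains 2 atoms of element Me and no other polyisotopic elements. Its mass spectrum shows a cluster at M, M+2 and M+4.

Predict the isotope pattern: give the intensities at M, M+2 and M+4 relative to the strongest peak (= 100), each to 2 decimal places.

46.03 : 100.00 : 54.31

Each Me atom is independently Me-76 (p = 0.47934) or Me-78 (q = 0.52066); the cluster is the binomial expansion (p + q)^2.
P(M) = 0.47934^2 = 0.229767
P(M+2) = 2 × 0.47934^1 × 0.52066^1 = 0.499146
P(M+4) = 0.52066^2 = 0.271087
The M+2 peak is largest (0.499146); scaling to 100 gives 46.03 : 100.00 : 54.31.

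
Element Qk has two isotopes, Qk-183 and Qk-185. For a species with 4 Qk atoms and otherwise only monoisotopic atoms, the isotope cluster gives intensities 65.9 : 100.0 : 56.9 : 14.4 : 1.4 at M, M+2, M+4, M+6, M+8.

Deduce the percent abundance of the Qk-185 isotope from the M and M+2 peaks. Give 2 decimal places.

27.50%

If p is the fraction of Qk that is Qk-183, then I(M+2)/I(M) = [C(4,1)·p^3·(1−p)] / p^4 = 4·(1−p)/p = 100.0/65.9 = 1.5175
(1−p)/p = 1.5175/4 = 0.3794  ⇒  p = 1/(1 + 0.3794) = 0.7250
Qk-183: 72.50%, Qk-185: 27.50%.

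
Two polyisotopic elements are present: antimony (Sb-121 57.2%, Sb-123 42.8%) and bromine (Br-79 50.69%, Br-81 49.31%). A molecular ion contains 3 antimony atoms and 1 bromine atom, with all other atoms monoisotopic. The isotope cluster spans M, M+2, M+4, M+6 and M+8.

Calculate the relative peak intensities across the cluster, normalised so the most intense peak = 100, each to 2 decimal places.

25.88 : 83.28 : 100.00 : 53.14 : 10.55

Antimony pattern (n=3): 0.18714925 : 0.42010426 : 0.31434374 : 0.07840275
Bromine pattern (n=1): 0.5069 : 0.4931
Convolve the two distributions (both contribute in 2-u steps):
  M: 0.18714925×0.5069 = 0.094866
  M+2: 0.18714925×0.4931 + 0.42010426×0.5069 = 0.305234
  M+4: 0.42010426×0.4931 + 0.31434374×0.5069 = 0.366494
  M+6: 0.31434374×0.4931 + 0.07840275×0.5069 = 0.194745
  M+8: 0.07840275×0.4931 = 0.038660
Scale to base peak (0.366494) = 100: 25.88 : 83.28 : 100.00 : 53.14 : 10.55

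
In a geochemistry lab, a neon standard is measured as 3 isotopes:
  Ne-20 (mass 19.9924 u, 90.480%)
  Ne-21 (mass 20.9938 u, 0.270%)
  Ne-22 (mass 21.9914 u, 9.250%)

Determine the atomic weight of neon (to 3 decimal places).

20.180 u

The abundance-weighted mean is 0.90480 × 19.9924 + 0.00270 × 20.9938 + 0.09250 × 21.9914
= 18.08912 + 0.05668 + 2.03420 = 20.18000 u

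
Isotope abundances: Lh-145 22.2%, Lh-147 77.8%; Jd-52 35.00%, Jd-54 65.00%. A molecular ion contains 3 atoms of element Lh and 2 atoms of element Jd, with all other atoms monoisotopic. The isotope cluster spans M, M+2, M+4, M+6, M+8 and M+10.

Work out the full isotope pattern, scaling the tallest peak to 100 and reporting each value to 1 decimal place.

Element Lh pattern (n=3): 0.01094105 : 0.11502886 : 0.40311914 : 0.47091095
Element Jd pattern (n=2): 0.1225 : 0.4550 : 0.4225
Convolve the two distributions (both contribute in 2-u steps):
  M: 0.01094105×0.1225 = 0.001340
  M+2: 0.01094105×0.4550 + 0.11502886×0.1225 = 0.019069
  M+4: 0.01094105×0.4225 + 0.11502886×0.4550 + 0.40311914×0.1225 = 0.106343
  M+6: 0.11502886×0.4225 + 0.40311914×0.4550 + 0.47091095×0.1225 = 0.289705
  M+8: 0.40311914×0.4225 + 0.47091095×0.4550 = 0.384582
  M+10: 0.47091095×0.4225 = 0.198960
Scale to base peak (0.384582) = 100: 0.3 : 5.0 : 27.7 : 75.3 : 100.0 : 51.7

0.3 : 5.0 : 27.7 : 75.3 : 100.0 : 51.7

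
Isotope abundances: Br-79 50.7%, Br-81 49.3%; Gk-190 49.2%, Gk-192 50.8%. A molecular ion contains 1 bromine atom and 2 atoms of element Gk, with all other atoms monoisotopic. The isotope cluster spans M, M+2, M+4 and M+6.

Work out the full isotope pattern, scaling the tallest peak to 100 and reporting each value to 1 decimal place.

Bromine pattern (n=1): 0.5070 : 0.4930
Element Gk pattern (n=2): 0.242064 : 0.499872 : 0.258064
Convolve the two distributions (both contribute in 2-u steps):
  M: 0.5070×0.242064 = 0.122726
  M+2: 0.5070×0.499872 + 0.4930×0.242064 = 0.372773
  M+4: 0.5070×0.258064 + 0.4930×0.499872 = 0.377275
  M+6: 0.4930×0.258064 = 0.127226
Scale to base peak (0.377275) = 100: 32.5 : 98.8 : 100.0 : 33.7

32.5 : 98.8 : 100.0 : 33.7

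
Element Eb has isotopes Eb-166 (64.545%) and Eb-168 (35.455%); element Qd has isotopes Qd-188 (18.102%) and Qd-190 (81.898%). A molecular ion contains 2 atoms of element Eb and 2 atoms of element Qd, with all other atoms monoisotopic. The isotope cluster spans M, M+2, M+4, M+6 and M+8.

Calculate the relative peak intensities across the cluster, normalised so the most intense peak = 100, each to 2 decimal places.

3.26 : 33.04 : 100.00 : 82.11 : 20.11

Element Eb pattern (n=2): 0.4166057 : 0.4576886 : 0.1257057
Element Qd pattern (n=2): 0.03276824 : 0.29650352 : 0.67072824
Convolve the two distributions (both contribute in 2-u steps):
  M: 0.4166057×0.03276824 = 0.013651
  M+2: 0.4166057×0.29650352 + 0.4576886×0.03276824 = 0.138523
  M+4: 0.4166057×0.67072824 + 0.4576886×0.29650352 + 0.1257057×0.03276824 = 0.419255
  M+6: 0.4576886×0.67072824 + 0.1257057×0.29650352 = 0.344257
  M+8: 0.1257057×0.67072824 = 0.084314
Scale to base peak (0.419255) = 100: 3.26 : 33.04 : 100.00 : 82.11 : 20.11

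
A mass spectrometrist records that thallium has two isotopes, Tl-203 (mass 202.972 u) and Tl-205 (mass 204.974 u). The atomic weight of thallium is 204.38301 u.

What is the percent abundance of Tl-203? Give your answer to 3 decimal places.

With x = fraction of Tl-203 (so Tl-205 is 1 − x):
202.972·x + 204.974·(1 − x) = 204.38301
(202.972 − 204.974)·x = 204.38301 − 204.974
x = -0.59099 / -2.002 = 0.29520 → 29.520% Tl-203, 70.480% Tl-205.

29.520%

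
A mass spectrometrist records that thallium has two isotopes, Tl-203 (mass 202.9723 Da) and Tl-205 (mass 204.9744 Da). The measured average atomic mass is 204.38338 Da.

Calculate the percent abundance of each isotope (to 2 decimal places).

Tl-203: 29.52%, Tl-205: 70.48%

With x = fraction of Tl-203 (so Tl-205 is 1 − x):
202.9723·x + 204.9744·(1 − x) = 204.38338
(202.9723 − 204.9744)·x = 204.38338 − 204.9744
x = -0.59102 / -2.0021 = 0.29520 → 29.52% Tl-203, 70.48% Tl-205.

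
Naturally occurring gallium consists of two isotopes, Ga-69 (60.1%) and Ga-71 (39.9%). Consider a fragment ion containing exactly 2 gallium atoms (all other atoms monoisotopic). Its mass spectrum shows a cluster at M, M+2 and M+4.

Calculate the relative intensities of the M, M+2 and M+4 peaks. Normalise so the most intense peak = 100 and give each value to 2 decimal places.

75.31 : 100.00 : 33.19

Each Ga atom is independently Ga-69 (p = 0.601) or Ga-71 (q = 0.399); the cluster is the binomial expansion (p + q)^2.
P(M) = 0.601^2 = 0.361201
P(M+2) = 2 × 0.601^1 × 0.399^1 = 0.479598
P(M+4) = 0.399^2 = 0.159201
The M+2 peak is largest (0.479598); scaling to 100 gives 75.31 : 100.00 : 33.19.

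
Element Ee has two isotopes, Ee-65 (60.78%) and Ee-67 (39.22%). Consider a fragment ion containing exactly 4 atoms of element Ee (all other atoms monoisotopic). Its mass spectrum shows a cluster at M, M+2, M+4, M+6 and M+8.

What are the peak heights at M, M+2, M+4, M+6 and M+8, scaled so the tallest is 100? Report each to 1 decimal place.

Expanding (0.6078 + 0.3922)^4:
P(M) = 0.6078^4 = 0.136472
P(M+2) = 4 × 0.6078^3 × 0.3922^1 = 0.352249
P(M+4) = 6 × 0.6078^2 × 0.3922^2 = 0.340948
P(M+6) = 4 × 0.6078^1 × 0.3922^3 = 0.146671
P(M+8) = 0.3922^4 = 0.023661
The M+2 peak is largest (0.352249); scaling to 100 gives 38.7 : 100.0 : 96.8 : 41.6 : 6.7.

38.7 : 100.0 : 96.8 : 41.6 : 6.7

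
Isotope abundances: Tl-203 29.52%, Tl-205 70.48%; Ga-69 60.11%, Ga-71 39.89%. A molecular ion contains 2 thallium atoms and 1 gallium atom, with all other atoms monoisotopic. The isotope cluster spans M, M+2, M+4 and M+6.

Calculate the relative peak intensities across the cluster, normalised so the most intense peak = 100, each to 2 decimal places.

11.28 : 61.32 : 100.00 : 42.65

Thallium pattern (n=2): 0.08714304 : 0.41611392 : 0.49674304
Gallium pattern (n=1): 0.6011 : 0.3989
Convolve the two distributions (both contribute in 2-u steps):
  M: 0.08714304×0.6011 = 0.052382
  M+2: 0.08714304×0.3989 + 0.41611392×0.6011 = 0.284887
  M+4: 0.41611392×0.3989 + 0.49674304×0.6011 = 0.464580
  M+6: 0.49674304×0.3989 = 0.198151
Scale to base peak (0.464580) = 100: 11.28 : 61.32 : 100.00 : 42.65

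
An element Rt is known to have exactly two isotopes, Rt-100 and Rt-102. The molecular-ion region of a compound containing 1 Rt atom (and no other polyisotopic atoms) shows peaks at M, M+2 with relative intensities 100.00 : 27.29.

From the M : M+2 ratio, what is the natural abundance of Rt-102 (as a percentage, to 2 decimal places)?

Write p for the Rt-100 fraction. I(M+2)/I(M) = [C(1,1)·p^0·(1−p)] / p^1 = 1·(1−p)/p = 27.29/100.00 = 0.2729
(1−p)/p = 0.2729/1 = 0.2729  ⇒  p = 1/(1 + 0.2729) = 0.7856
Rt-100: 78.56%, Rt-102: 21.44%.

21.44%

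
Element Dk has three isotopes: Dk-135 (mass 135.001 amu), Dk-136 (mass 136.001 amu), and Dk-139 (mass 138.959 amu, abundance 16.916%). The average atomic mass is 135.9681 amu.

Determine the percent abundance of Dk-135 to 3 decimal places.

53.328%

The remaining 83.084% is split between Dk-135 (fraction x) and Dk-136 (fraction 0.83084 − x).
Substituting: 135.001x + 136.001(0.83084 − x) = 112.46179556
(135.001 − 136.001)x = -0.53327528  ⇒  x = 0.53328, y = 0.29756
Dk-135: 53.328%, Dk-136: 29.756%.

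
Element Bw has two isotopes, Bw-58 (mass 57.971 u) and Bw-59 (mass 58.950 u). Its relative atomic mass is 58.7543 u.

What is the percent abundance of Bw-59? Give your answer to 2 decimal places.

Let x be the fractional abundance of Bw-58; then Bw-59 has abundance 1 − x.
57.971·x + 58.950·(1 − x) = 58.7543
(57.971 − 58.950)·x = 58.7543 − 58.950
x = -0.1957 / -0.979 = 0.19990 → 19.99% Bw-58, 80.01% Bw-59.

80.01%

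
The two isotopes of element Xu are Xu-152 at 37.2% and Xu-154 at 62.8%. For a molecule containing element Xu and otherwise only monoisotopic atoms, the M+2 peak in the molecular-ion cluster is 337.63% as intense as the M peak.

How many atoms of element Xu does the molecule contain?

2

The M+2/M ratio from n Xu atoms is n · q/p = n · 0.628/0.372.
n = 3.3763 × 0.372/0.628 = 2.00 ≈ 2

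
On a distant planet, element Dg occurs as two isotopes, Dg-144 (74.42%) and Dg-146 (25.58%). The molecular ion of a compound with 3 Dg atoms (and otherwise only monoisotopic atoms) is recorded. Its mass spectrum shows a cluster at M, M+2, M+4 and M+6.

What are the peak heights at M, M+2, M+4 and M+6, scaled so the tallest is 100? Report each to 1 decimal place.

97.0 : 100.0 : 34.4 : 3.9

The 3 Dg atoms are independent, so intensities follow the terms of (0.7442 + 0.2558)^3.
P(M) = 0.7442^3 = 0.412163
P(M+2) = 3 × 0.7442^2 × 0.2558^1 = 0.425012
P(M+4) = 3 × 0.7442^1 × 0.2558^2 = 0.146087
P(M+6) = 0.2558^3 = 0.016738
The M+2 peak is largest (0.425012); scaling to 100 gives 97.0 : 100.0 : 34.4 : 3.9.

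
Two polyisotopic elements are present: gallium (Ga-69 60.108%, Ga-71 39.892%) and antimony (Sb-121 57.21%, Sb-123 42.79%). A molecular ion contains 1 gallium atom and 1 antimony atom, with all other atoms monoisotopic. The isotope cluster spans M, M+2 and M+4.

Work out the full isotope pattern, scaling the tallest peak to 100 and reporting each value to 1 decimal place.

Gallium pattern (n=1): 0.60108 : 0.39892
Antimony pattern (n=1): 0.5721 : 0.4279
Convolve the two distributions (both contribute in 2-u steps):
  M: 0.60108×0.5721 = 0.343878
  M+2: 0.60108×0.4279 + 0.39892×0.5721 = 0.485424
  M+4: 0.39892×0.4279 = 0.170698
Scale to base peak (0.485424) = 100: 70.8 : 100.0 : 35.2

70.8 : 100.0 : 35.2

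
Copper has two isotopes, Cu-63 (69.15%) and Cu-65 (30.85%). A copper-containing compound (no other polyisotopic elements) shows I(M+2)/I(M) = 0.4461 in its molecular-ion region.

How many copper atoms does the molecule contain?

1

The M+2/M ratio from n Cu atoms is n · q/p = n · 0.3085/0.6915.
n = 0.4461 × 0.6915/0.3085 = 1.00 ≈ 1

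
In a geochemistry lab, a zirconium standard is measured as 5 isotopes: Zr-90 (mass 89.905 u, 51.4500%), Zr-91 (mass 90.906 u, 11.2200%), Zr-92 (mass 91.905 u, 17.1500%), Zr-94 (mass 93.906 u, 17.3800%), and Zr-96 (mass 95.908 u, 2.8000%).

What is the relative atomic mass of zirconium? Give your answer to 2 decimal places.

Average mass = Σ (abundance × isotope mass) = 0.514500 × 89.905 + 0.112200 × 90.906 + 0.171500 × 91.905 + 0.173800 × 93.906 + 0.028000 × 95.908
= 46.2561 + 10.1997 + 15.7617 + 16.3209 + 2.6854 = 91.2238 u

91.22 u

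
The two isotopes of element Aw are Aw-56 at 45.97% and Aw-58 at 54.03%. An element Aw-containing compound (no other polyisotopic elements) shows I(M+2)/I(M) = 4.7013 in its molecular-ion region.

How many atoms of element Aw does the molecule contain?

4

For n independent Aw atoms, I(M+2)/I(M) = n · (abundance Aw-58) / (abundance Aw-56) = n · 0.5403/0.4597.
n = 4.7013 × 0.4597/0.5403 = 4.00 ≈ 4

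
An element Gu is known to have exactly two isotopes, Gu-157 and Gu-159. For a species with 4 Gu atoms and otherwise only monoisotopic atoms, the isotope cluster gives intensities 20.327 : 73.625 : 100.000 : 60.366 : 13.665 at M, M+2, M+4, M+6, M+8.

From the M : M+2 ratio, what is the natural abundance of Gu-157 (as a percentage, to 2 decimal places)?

52.48%

If p is the fraction of Gu that is Gu-157, then I(M+2)/I(M) = [C(4,1)·p^3·(1−p)] / p^4 = 4·(1−p)/p = 73.625/20.327 = 3.6220
(1−p)/p = 3.6220/4 = 0.9055  ⇒  p = 1/(1 + 0.9055) = 0.5248
Gu-157: 52.48%, Gu-159: 47.52%.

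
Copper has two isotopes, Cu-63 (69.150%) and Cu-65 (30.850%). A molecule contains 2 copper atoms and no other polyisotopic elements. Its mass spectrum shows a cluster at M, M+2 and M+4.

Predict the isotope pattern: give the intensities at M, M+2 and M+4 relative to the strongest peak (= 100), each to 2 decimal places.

100.00 : 89.23 : 19.90

Each Cu atom is independently Cu-63 (p = 0.69150) or Cu-65 (q = 0.30850); the cluster is the binomial expansion (p + q)^2.
P(M) = 0.69150^2 = 0.478172
P(M+2) = 2 × 0.69150^1 × 0.30850^1 = 0.426656
P(M+4) = 0.30850^2 = 0.095172
The M peak is largest (0.478172); scaling to 100 gives 100.00 : 89.23 : 19.90.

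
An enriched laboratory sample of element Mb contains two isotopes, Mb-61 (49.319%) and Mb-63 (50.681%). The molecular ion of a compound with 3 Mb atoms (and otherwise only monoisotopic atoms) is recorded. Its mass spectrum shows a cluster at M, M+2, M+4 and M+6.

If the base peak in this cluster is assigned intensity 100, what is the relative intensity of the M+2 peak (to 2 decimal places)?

97.31

Term probabilities: M 0.1200, M+2 0.3698, M+4 0.3800, M+6 0.1302. Base peak = M+4.
P(M+4) = C(3,2) × 0.49319^1 × 0.50681^2 = 3 × 0.49319 × 0.25685638 = 0.380037 (base)
P(M+2) = C(3,1) × 0.49319^2 × 0.50681^1 = 3 × 0.24323638 × 0.50681 = 0.369824
Relative intensity = 0.369824 / 0.380037 × 100 = 97.31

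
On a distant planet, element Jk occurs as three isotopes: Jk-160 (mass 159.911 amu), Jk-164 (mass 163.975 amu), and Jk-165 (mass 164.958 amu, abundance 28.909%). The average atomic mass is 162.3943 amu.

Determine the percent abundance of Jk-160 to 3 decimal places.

45.888%

Let x and y be the fractions of Jk-160 and Jk-164. Then x + y = 1 − 0.28909 = 0.71091 and 159.911x + 163.975y = 162.3943 − 0.28909×164.958 = 114.70659178.
Substituting: 159.911x + 163.975(0.71091 − x) = 114.70659178
(159.911 − 163.975)x = -1.86487547  ⇒  x = 0.45888, y = 0.25203
Jk-160: 45.888%, Jk-164: 25.203%.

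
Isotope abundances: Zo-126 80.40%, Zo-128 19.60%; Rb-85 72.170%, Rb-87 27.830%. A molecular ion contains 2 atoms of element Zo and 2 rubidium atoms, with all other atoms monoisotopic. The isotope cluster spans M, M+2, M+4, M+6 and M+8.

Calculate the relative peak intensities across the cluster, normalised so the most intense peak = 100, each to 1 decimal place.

79.4 : 100.0 : 46.4 : 9.4 : 0.7

Element Zo pattern (n=2): 0.646416 : 0.315168 : 0.038416
Rubidium pattern (n=2): 0.52085089 : 0.40169822 : 0.07745089
Convolve the two distributions (both contribute in 2-u steps):
  M: 0.646416×0.52085089 = 0.336686
  M+2: 0.646416×0.40169822 + 0.315168×0.52085089 = 0.423820
  M+4: 0.646416×0.07745089 + 0.315168×0.40169822 + 0.038416×0.52085089 = 0.196677
  M+6: 0.315168×0.07745089 + 0.038416×0.40169822 = 0.039842
  M+8: 0.038416×0.07745089 = 0.002975
Scale to base peak (0.423820) = 100: 79.4 : 100.0 : 46.4 : 9.4 : 0.7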